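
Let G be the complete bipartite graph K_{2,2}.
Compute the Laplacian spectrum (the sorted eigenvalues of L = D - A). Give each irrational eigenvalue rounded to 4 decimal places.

[0, 2, 2, 4]

The graph has 4 vertices and degree multiset [2, 2, 2, 2]; D is the diagonal matrix of degrees and L = D - A. The multiplicity of 0 as a Laplacian eigenvalue equals the number of connected components. The single zero eigenvalue shows the graph is connected. By the matrix-tree theorem the graph has (1/4) * product of the nonzero eigenvalues = 4 spanning trees.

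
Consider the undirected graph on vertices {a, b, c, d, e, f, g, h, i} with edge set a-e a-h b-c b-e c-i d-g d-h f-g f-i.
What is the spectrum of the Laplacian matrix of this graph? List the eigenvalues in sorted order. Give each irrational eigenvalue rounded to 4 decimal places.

With the vertex order [a, b, c, d, e, f, g, h, i], the degrees are [2, 2, 2, 2, 2, 2, 2, 2, 2], giving D = diag(2, 2, 2, 2, 2, 2, 2, 2, 2) and L = D - A. L is symmetric positive semidefinite, so every eigenvalue is real and nonnegative. By the matrix-tree theorem the graph has (1/9) * product of the nonzero eigenvalues = 9 spanning trees. The largest eigenvalue, 3.8794, is at most the vertex count 9.

[0, 0.4679, 0.4679, 1.6527, 1.6527, 3, 3, 3.8794, 3.8794]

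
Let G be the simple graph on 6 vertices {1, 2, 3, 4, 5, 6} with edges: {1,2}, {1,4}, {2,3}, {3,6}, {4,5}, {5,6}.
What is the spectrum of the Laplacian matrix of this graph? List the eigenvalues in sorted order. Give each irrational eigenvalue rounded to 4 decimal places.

[0, 1, 1, 3, 3, 4]

With the vertex order [1, 2, 3, 4, 5, 6], the degrees are [2, 2, 2, 2, 2, 2], giving D = diag(2, 2, 2, 2, 2, 2) and L = D - A. Since every row of L sums to 0, the all-ones vector is in the kernel and 0 is an eigenvalue. The single zero eigenvalue shows the graph is connected. The eigenvalues sum to 12, which equals trace(L) = 2|E|. The largest eigenvalue, 4, is at most the vertex count 6.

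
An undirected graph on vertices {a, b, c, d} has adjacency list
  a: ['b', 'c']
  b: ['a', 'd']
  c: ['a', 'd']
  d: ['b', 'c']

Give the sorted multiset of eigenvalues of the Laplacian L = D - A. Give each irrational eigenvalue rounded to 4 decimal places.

[0, 2, 2, 4]

With the vertex order [a, b, c, d], the degrees are [2, 2, 2, 2], giving D = diag(2, 2, 2, 2) and L = D - A. L is symmetric positive semidefinite, so every eigenvalue is real and nonnegative. The single zero eigenvalue shows the graph is connected. The largest eigenvalue, 4, is at most the vertex count 4.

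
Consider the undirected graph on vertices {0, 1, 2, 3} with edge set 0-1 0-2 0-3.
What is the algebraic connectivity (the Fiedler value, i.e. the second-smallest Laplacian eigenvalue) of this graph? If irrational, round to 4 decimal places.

With the vertex order [0, 1, 2, 3], the degrees are [3, 1, 1, 1], giving D = diag(3, 1, 1, 1) and L = D - A. The sorted Laplacian eigenvalues are [0, 1, 1, 4]; the algebraic connectivity is the second entry, 1. By the matrix-tree theorem the graph has (1/4) * product of the nonzero eigenvalues = 1 spanning tree. There is one zero in the spectrum, matching the 1 component.

1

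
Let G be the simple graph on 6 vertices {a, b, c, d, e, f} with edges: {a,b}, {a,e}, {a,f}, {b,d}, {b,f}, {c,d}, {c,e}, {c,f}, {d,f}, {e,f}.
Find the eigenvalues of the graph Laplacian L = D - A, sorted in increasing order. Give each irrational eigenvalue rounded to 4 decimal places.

Each diagonal entry of L is the vertex degree and each off-diagonal entry is -1 where an edge is present, 0 otherwise; in the order [a, b, c, d, e, f] the diagonal is [3, 3, 3, 3, 3, 5]. The multiplicity of 0 as a Laplacian eigenvalue equals the number of connected components. The single zero eigenvalue shows the graph is connected. The eigenvalues sum to 20, which equals trace(L) = 2|E|. There is one zero in the spectrum, matching the 1 component.

[0, 2.3820, 2.3820, 4.6180, 4.6180, 6]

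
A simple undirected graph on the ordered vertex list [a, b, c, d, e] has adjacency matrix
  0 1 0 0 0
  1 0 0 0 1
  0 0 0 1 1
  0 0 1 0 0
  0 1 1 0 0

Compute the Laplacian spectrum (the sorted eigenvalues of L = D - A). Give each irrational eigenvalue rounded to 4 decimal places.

[0, 0.3820, 1.3820, 2.6180, 3.6180]

With the vertex order [a, b, c, d, e], the degrees are [1, 2, 2, 1, 2], giving D = diag(1, 2, 2, 1, 2) and L = D - A. L is symmetric positive semidefinite, so every eigenvalue is real and nonnegative. The single zero eigenvalue shows the graph is connected. There is one zero in the spectrum, matching the 1 component.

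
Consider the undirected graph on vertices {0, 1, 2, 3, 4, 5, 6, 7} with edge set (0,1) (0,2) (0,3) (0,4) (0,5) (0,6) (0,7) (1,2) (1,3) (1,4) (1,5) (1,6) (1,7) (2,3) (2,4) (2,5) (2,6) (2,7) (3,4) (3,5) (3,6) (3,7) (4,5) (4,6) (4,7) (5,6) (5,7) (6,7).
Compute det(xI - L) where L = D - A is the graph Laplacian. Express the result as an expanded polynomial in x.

Each diagonal entry of L is the vertex degree and each off-diagonal entry is -1 where an edge is present, 0 otherwise; in the order [0, 1, 2, 3, 4, 5, 6, 7] the diagonal is [7, 7, 7, 7, 7, 7, 7, 7]. L has integer entries, so p(x) = det(xI - L) has integer coefficients. Expanding the determinant yields x^8 - 56x^7 + 1344x^6 - 17920x^5 + 143360x^4 - 688128x^3 + 1835008x^2 - 2097152x. The coefficient of x^7 equals -trace(L) = -56, matching the sum of degrees.

x^8 - 56x^7 + 1344x^6 - 17920x^5 + 143360x^4 - 688128x^3 + 1835008x^2 - 2097152x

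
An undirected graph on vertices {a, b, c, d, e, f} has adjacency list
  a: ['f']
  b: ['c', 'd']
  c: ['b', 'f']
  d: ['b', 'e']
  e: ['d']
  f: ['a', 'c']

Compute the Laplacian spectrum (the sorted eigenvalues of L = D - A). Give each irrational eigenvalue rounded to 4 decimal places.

[0, 0.2679, 1, 2, 3, 3.7321]

Reading degrees in the order [a, b, c, d, e, f] gives [1, 2, 2, 2, 1, 2]; set D = diag(1, 2, 2, 2, 1, 2) and form L = D - A. Diagonalising L (or applying a numerical eigensolver to the 6x6 matrix) gives the spectrum above. The single zero eigenvalue shows the graph is connected. The eigenvalues sum to 10, which equals trace(L) = 2|E|.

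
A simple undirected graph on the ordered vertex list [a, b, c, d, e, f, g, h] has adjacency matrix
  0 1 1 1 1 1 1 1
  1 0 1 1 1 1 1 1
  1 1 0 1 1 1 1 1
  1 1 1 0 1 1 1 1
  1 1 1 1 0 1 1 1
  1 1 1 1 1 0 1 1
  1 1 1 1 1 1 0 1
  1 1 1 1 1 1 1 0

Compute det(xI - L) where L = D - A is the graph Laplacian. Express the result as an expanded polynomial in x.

Reading degrees in the order [a, b, c, d, e, f, g, h] gives [7, 7, 7, 7, 7, 7, 7, 7]; set D = diag(7, 7, 7, 7, 7, 7, 7, 7) and form L = D - A. Computing det(xI - L) by cofactor expansion (or equivalently via sum-over-permutations) gives x^8 - 56x^7 + 1344x^6 - 17920x^5 + 143360x^4 - 688128x^3 + 1835008x^2 - 2097152x. The coefficient of x^7 equals -trace(L) = -56, matching the sum of degrees.

x^8 - 56x^7 + 1344x^6 - 17920x^5 + 143360x^4 - 688128x^3 + 1835008x^2 - 2097152x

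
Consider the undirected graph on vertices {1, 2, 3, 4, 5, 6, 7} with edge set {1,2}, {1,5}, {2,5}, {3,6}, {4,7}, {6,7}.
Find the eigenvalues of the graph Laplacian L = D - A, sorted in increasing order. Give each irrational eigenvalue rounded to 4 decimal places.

[0, 0, 0.5858, 2, 3, 3, 3.4142]

With the vertex order [1, 2, 3, 4, 5, 6, 7], the degrees are [2, 2, 1, 1, 2, 2, 2], giving D = diag(2, 2, 1, 1, 2, 2, 2) and L = D - A. Diagonalising L (or applying a numerical eigensolver to the 7x7 matrix) gives the spectrum above. The 2 zero eigenvalues correspond to the 2 connected components. There are 2 zeros in the spectrum, matching the 2 components. The eigenvalues sum to 12, which equals trace(L) = 2|E|.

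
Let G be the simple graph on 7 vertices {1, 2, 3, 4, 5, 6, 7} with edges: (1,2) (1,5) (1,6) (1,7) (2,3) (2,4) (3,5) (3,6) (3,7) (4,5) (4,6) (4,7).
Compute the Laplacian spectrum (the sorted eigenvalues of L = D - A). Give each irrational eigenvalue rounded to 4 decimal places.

[0, 3, 3, 3, 4, 4, 7]

With the vertex order [1, 2, 3, 4, 5, 6, 7], the degrees are [4, 3, 4, 4, 3, 3, 3], giving D = diag(4, 3, 4, 4, 3, 3, 3) and L = D - A. L is symmetric positive semidefinite, so every eigenvalue is real and nonnegative. The single zero eigenvalue shows the graph is connected. The eigenvalues sum to 24, which equals trace(L) = 2|E|.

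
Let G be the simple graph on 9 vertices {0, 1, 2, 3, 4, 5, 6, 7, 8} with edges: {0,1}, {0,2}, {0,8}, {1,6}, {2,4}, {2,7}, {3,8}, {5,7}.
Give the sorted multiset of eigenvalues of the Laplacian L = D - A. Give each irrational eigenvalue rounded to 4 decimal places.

Reading degrees in the order [0, 1, 2, 3, 4, 5, 6, 7, 8] gives [3, 2, 3, 1, 1, 1, 1, 2, 2]; set D = diag(3, 2, 3, 1, 1, 1, 1, 2, 2) and form L = D - A. L is symmetric positive semidefinite, so every eigenvalue is real and nonnegative. The single zero eigenvalue shows the graph is connected. The eigenvalues sum to 16, which equals trace(L) = 2|E|. By the matrix-tree theorem the graph has (1/9) * product of the nonzero eigenvalues = 1 spanning tree.

[0, 0.2311, 0.3820, 0.6416, 1.6129, 2.2591, 2.6180, 3.5132, 4.7421]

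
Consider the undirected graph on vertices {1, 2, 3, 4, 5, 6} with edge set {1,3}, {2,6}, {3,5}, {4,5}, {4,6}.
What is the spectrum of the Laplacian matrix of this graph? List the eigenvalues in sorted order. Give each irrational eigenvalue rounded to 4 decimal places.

[0, 0.2679, 1, 2, 3, 3.7321]

With the vertex order [1, 2, 3, 4, 5, 6], the degrees are [1, 1, 2, 2, 2, 2], giving D = diag(1, 1, 2, 2, 2, 2) and L = D - A. Since every row of L sums to 0, the all-ones vector is in the kernel and 0 is an eigenvalue. There is one zero in the spectrum, matching the 1 component.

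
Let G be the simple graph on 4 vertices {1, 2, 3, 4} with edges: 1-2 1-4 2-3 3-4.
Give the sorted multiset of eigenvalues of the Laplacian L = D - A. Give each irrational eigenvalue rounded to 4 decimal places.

With the vertex order [1, 2, 3, 4], the degrees are [2, 2, 2, 2], giving D = diag(2, 2, 2, 2) and L = D - A. Since every row of L sums to 0, the all-ones vector is in the kernel and 0 is an eigenvalue. The single zero eigenvalue shows the graph is connected. There is one zero in the spectrum, matching the 1 component. By the matrix-tree theorem the graph has (1/4) * product of the nonzero eigenvalues = 4 spanning trees.

[0, 2, 2, 4]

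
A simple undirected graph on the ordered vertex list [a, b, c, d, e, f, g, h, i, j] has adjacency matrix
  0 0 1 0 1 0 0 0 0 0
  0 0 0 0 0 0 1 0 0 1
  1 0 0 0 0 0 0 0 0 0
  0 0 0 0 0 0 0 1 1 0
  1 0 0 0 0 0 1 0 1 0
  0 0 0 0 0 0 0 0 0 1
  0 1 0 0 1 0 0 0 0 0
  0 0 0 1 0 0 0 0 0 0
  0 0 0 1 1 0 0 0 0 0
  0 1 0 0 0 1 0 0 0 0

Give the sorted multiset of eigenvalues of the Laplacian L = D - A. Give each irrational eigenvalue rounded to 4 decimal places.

Reading degrees in the order [a, b, c, d, e, f, g, h, i, j] gives [2, 2, 1, 2, 3, 1, 2, 1, 2, 2]; set D = diag(2, 2, 1, 2, 3, 1, 2, 1, 2, 2) and form L = D - A. Diagonalising L (or applying a numerical eigensolver to the 10x10 matrix) gives the spectrum above. The single zero eigenvalue shows the graph is connected. The eigenvalues sum to 18, which equals trace(L) = 2|E|. There is one zero in the spectrum, matching the 1 component.

[0, 0.1479, 0.2814, 0.7873, 1.2931, 2, 2.4631, 3.0926, 3.4687, 4.4659]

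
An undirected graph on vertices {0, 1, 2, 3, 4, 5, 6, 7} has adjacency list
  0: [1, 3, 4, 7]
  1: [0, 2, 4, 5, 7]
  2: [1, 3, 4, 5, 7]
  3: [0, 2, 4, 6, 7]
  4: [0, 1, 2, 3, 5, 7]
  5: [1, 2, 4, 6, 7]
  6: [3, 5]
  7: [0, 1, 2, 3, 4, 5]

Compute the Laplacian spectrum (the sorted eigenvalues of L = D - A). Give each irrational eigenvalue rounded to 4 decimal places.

With the vertex order [0, 1, 2, 3, 4, 5, 6, 7], the degrees are [4, 5, 5, 5, 6, 5, 2, 6], giving D = diag(4, 5, 5, 5, 6, 5, 2, 6) and L = D - A. Since every row of L sums to 0, the all-ones vector is in the kernel and 0 is an eigenvalue. The single zero eigenvalue shows the graph is connected. By the matrix-tree theorem the graph has (1/8) * product of the nonzero eigenvalues = 9737 spanning trees. The eigenvalues sum to 38, which equals trace(L) = 2|E|.

[0, 1.8943, 3.8950, 4.8837, 6.1962, 6.7854, 7, 7.3455]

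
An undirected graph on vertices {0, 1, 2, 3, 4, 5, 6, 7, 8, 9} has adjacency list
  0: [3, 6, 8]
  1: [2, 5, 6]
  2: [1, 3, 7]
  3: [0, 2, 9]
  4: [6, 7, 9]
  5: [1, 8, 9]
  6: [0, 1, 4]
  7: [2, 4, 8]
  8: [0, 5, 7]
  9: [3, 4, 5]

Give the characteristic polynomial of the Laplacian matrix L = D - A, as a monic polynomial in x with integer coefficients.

Reading degrees in the order [0, 1, 2, 3, 4, 5, 6, 7, 8, 9] gives [3, 3, 3, 3, 3, 3, 3, 3, 3, 3]; set D = diag(3, 3, 3, 3, 3, 3, 3, 3, 3, 3) and form L = D - A. Computing det(xI - L) by cofactor expansion (or equivalently via sum-over-permutations) gives x^10 - 30x^9 + 390x^8 - 2880x^7 + 13305x^6 - 39882x^5 + 77640x^4 - 94800x^3 + 66000x^2 - 20000x. The constant term is 0 because L is singular (the all-ones vector lies in its kernel). By the matrix-tree theorem the graph has (1/10) * product of the nonzero eigenvalues = 2000 spanning trees.

x^10 - 30x^9 + 390x^8 - 2880x^7 + 13305x^6 - 39882x^5 + 77640x^4 - 94800x^3 + 66000x^2 - 20000x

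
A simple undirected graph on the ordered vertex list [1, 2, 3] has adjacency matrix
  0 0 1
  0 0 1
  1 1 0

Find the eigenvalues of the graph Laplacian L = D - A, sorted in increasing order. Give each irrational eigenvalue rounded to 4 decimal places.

[0, 1, 3]

Reading degrees in the order [1, 2, 3] gives [1, 1, 2]; set D = diag(1, 1, 2) and form L = D - A. The multiplicity of 0 as a Laplacian eigenvalue equals the number of connected components. The single zero eigenvalue shows the graph is connected. The eigenvalues sum to 4, which equals trace(L) = 2|E|.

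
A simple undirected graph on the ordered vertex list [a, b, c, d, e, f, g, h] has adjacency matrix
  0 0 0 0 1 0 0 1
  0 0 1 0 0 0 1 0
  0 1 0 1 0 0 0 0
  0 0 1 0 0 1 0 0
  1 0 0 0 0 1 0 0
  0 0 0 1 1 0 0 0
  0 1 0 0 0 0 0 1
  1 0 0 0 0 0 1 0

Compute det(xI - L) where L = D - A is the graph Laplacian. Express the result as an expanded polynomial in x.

Reading degrees in the order [a, b, c, d, e, f, g, h] gives [2, 2, 2, 2, 2, 2, 2, 2]; set D = diag(2, 2, 2, 2, 2, 2, 2, 2) and form L = D - A. Computing det(xI - L) by cofactor expansion (or equivalently via sum-over-permutations) gives x^8 - 16x^7 + 104x^6 - 352x^5 + 660x^4 - 672x^3 + 336x^2 - 64x. Since p(0) = det(-L) = 0, x divides p(x). There is one zero in the spectrum, matching the 1 component. The eigenvalues sum to 16, which equals trace(L) = 2|E|.

x^8 - 16x^7 + 104x^6 - 352x^5 + 660x^4 - 672x^3 + 336x^2 - 64x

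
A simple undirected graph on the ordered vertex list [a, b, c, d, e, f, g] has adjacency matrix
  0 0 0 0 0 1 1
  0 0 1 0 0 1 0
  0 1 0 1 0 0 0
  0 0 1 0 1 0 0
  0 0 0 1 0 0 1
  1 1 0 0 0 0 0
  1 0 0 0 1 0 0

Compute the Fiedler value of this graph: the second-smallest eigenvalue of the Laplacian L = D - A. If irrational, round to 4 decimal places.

0.7530

With the vertex order [a, b, c, d, e, f, g], the degrees are [2, 2, 2, 2, 2, 2, 2], giving D = diag(2, 2, 2, 2, 2, 2, 2) and L = D - A. Computing the eigenvalues of L and sorting gives [0, 0.7530, 0.7530, 2.4450, 2.4450, 3.8019, 3.8019]. The Fiedler value lambda_2 = 0.7530 is strictly positive, so the graph is connected. The largest eigenvalue, 3.8019, is at most the vertex count 7.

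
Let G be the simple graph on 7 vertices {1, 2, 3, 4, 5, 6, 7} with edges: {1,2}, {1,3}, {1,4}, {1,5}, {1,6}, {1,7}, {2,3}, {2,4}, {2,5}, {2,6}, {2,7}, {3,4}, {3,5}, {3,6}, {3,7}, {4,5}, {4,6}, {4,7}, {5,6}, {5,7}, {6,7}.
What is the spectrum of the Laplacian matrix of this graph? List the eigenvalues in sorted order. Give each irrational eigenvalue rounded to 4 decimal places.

[0, 7, 7, 7, 7, 7, 7]

Each diagonal entry of L is the vertex degree and each off-diagonal entry is -1 where an edge is present, 0 otherwise; in the order [1, 2, 3, 4, 5, 6, 7] the diagonal is [6, 6, 6, 6, 6, 6, 6]. Diagonalising L (or applying a numerical eigensolver to the 7x7 matrix) gives the spectrum above. The eigenvalues sum to 42, which equals trace(L) = 2|E|.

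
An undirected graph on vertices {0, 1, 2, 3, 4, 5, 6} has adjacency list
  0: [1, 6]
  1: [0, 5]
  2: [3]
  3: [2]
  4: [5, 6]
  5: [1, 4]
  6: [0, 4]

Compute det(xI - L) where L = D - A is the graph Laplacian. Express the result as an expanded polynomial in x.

With the vertex order [0, 1, 2, 3, 4, 5, 6], the degrees are [2, 2, 1, 1, 2, 2, 2], giving D = diag(2, 2, 1, 1, 2, 2, 2) and L = D - A. Computing det(xI - L) by cofactor expansion (or equivalently via sum-over-permutations) gives x^7 - 12x^6 + 55x^5 - 120x^4 + 125x^3 - 50x^2. Since p(0) = det(-L) = 0, x divides p(x). There are 2 zeros in the spectrum, matching the 2 components.

x^7 - 12x^6 + 55x^5 - 120x^4 + 125x^3 - 50x^2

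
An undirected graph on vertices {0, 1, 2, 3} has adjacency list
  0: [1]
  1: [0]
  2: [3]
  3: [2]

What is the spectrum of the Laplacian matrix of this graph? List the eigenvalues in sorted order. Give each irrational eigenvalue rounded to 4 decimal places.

Reading degrees in the order [0, 1, 2, 3] gives [1, 1, 1, 1]; set D = diag(1, 1, 1, 1) and form L = D - A. The multiplicity of 0 as a Laplacian eigenvalue equals the number of connected components. The 2 zero eigenvalues correspond to the 2 connected components. There are 2 zeros in the spectrum, matching the 2 components.

[0, 0, 2, 2]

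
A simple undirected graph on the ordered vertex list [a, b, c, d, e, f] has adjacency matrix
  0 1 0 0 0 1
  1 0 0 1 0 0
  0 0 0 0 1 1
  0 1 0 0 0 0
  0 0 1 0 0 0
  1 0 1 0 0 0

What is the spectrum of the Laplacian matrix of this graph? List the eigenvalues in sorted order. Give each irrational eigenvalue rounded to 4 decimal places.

Each diagonal entry of L is the vertex degree and each off-diagonal entry is -1 where an edge is present, 0 otherwise; in the order [a, b, c, d, e, f] the diagonal is [2, 2, 2, 1, 1, 2]. Diagonalising L (or applying a numerical eigensolver to the 6x6 matrix) gives the spectrum above. By the matrix-tree theorem the graph has (1/6) * product of the nonzero eigenvalues = 1 spanning tree.

[0, 0.2679, 1, 2, 3, 3.7321]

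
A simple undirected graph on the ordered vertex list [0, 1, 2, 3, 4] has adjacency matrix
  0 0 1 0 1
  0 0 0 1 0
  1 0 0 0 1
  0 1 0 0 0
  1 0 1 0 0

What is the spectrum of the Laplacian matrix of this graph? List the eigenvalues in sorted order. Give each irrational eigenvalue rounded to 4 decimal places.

Reading degrees in the order [0, 1, 2, 3, 4] gives [2, 1, 2, 1, 2]; set D = diag(2, 1, 2, 1, 2) and form L = D - A. The multiplicity of 0 as a Laplacian eigenvalue equals the number of connected components. The 2 zero eigenvalues correspond to the 2 connected components. The eigenvalues sum to 8, which equals trace(L) = 2|E|. The largest eigenvalue, 3, is at most the vertex count 5.

[0, 0, 2, 3, 3]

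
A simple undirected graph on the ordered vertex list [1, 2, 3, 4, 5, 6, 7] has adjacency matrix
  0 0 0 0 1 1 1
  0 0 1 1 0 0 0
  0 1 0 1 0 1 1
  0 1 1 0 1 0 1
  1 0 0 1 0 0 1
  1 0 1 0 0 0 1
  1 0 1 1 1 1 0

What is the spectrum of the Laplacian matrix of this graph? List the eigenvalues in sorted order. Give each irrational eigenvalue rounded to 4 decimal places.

Reading degrees in the order [1, 2, 3, 4, 5, 6, 7] gives [3, 2, 4, 4, 3, 3, 5]; set D = diag(3, 2, 4, 4, 3, 3, 5) and form L = D - A. Since every row of L sums to 0, the all-ones vector is in the kernel and 0 is an eigenvalue. There is one zero in the spectrum, matching the 1 component.

[0, 1.4550, 2.5858, 3.5606, 4.8302, 5.4142, 6.1542]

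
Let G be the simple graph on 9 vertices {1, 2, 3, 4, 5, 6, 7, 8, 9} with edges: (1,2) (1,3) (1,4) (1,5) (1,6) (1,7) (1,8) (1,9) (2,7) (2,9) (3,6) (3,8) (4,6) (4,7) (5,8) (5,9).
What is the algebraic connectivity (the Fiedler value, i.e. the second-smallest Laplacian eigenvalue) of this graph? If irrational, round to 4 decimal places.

With the vertex order [1, 2, 3, 4, 5, 6, 7, 8, 9], the degrees are [8, 3, 3, 3, 3, 3, 3, 3, 3], giving D = diag(8, 3, 3, 3, 3, 3, 3, 3, 3) and L = D - A. Computing the eigenvalues of L and sorting gives [0, 1.5858, 1.5858, 3, 3, 4.4142, 4.4142, 5, 9]. The Fiedler value lambda_2 = 1.5858 is strictly positive, so the graph is connected. The largest eigenvalue, 9, is at most the vertex count 9. There is one zero in the spectrum, matching the 1 component.

1.5858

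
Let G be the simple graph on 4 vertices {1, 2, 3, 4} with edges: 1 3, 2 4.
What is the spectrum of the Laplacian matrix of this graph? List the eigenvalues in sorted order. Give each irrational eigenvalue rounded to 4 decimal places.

[0, 0, 2, 2]

Reading degrees in the order [1, 2, 3, 4] gives [1, 1, 1, 1]; set D = diag(1, 1, 1, 1) and form L = D - A. Since every row of L sums to 0, the all-ones vector is in the kernel and 0 is an eigenvalue. The 2 zero eigenvalues correspond to the 2 connected components. There are 2 zeros in the spectrum, matching the 2 components. The largest eigenvalue, 2, is at most the vertex count 4.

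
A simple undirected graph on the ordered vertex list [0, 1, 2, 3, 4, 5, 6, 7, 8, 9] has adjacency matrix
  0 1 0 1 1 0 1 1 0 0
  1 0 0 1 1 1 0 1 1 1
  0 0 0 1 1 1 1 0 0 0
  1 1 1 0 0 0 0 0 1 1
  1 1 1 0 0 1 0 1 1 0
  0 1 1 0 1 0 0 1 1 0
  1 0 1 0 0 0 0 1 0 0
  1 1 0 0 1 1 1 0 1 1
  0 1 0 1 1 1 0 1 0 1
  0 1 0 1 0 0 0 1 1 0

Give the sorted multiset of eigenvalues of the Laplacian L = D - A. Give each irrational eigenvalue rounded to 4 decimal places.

With the vertex order [0, 1, 2, 3, 4, 5, 6, 7, 8, 9], the degrees are [5, 7, 4, 5, 6, 5, 3, 7, 6, 4], giving D = diag(5, 7, 4, 5, 6, 5, 3, 7, 6, 4) and L = D - A. The multiplicity of 0 as a Laplacian eigenvalue equals the number of connected components. The eigenvalues sum to 52, which equals trace(L) = 2|E|. By the matrix-tree theorem the graph has (1/10) * product of the nonzero eigenvalues = 369569 spanning trees.

[0, 2.4586, 3.5256, 4.1786, 4.6561, 6.0989, 6.6914, 7.8742, 8.1795, 8.3370]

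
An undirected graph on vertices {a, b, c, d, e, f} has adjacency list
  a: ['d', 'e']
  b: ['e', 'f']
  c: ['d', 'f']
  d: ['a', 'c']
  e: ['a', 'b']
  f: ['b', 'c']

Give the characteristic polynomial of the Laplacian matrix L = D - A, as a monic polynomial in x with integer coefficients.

Each diagonal entry of L is the vertex degree and each off-diagonal entry is -1 where an edge is present, 0 otherwise; in the order [a, b, c, d, e, f] the diagonal is [2, 2, 2, 2, 2, 2]. Computing det(xI - L) by cofactor expansion (or equivalently via sum-over-permutations) gives x^6 - 12x^5 + 54x^4 - 112x^3 + 105x^2 - 36x. The coefficient of x^5 equals -trace(L) = -12, matching the sum of degrees.

x^6 - 12x^5 + 54x^4 - 112x^3 + 105x^2 - 36x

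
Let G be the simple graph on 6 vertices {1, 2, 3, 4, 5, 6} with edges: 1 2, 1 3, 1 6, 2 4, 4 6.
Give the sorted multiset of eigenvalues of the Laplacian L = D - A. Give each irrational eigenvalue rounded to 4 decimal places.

[0, 0, 0.8299, 2, 2.6889, 4.4812]

Reading degrees in the order [1, 2, 3, 4, 5, 6] gives [3, 2, 1, 2, 0, 2]; set D = diag(3, 2, 1, 2, 0, 2) and form L = D - A. The multiplicity of 0 as a Laplacian eigenvalue equals the number of connected components. The 2 zero eigenvalues correspond to the 2 connected components.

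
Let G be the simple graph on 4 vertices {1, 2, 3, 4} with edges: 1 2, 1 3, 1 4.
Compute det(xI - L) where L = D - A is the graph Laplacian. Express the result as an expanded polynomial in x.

With the vertex order [1, 2, 3, 4], the degrees are [3, 1, 1, 1], giving D = diag(3, 1, 1, 1) and L = D - A. The eigenvalues of L are [0, 1, 1, 4]; the characteristic polynomial is the product of (x - lambda_i), which multiplies out to x^4 - 6x^3 + 9x^2 - 4x. The coefficient of x^3 equals -trace(L) = -6, matching the sum of degrees. By the matrix-tree theorem the graph has (1/4) * product of the nonzero eigenvalues = 1 spanning tree. The eigenvalues sum to 6, which equals trace(L) = 2|E|.

x^4 - 6x^3 + 9x^2 - 4x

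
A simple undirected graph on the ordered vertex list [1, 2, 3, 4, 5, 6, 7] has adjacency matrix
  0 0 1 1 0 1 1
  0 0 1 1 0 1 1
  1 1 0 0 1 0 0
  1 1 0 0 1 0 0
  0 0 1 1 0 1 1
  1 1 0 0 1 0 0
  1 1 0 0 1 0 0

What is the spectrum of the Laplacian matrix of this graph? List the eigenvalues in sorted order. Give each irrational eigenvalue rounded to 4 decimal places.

Each diagonal entry of L is the vertex degree and each off-diagonal entry is -1 where an edge is present, 0 otherwise; in the order [1, 2, 3, 4, 5, 6, 7] the diagonal is [4, 4, 3, 3, 4, 3, 3]. Since every row of L sums to 0, the all-ones vector is in the kernel and 0 is an eigenvalue. The largest eigenvalue, 7, is at most the vertex count 7.

[0, 3, 3, 3, 4, 4, 7]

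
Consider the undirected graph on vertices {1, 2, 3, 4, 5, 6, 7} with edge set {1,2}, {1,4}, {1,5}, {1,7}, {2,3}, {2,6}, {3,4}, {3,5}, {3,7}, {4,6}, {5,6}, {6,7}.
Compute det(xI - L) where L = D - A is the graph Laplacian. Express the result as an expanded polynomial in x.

Each diagonal entry of L is the vertex degree and each off-diagonal entry is -1 where an edge is present, 0 otherwise; in the order [1, 2, 3, 4, 5, 6, 7] the diagonal is [4, 3, 4, 3, 3, 4, 3]. Computing det(xI - L) by cofactor expansion (or equivalently via sum-over-permutations) gives x^7 - 24x^6 + 234x^5 - 1192x^4 + 3357x^3 - 4968x^2 + 3024x. The constant term is 0 because L is singular (the all-ones vector lies in its kernel). By the matrix-tree theorem the graph has (1/7) * product of the nonzero eigenvalues = 432 spanning trees.

x^7 - 24x^6 + 234x^5 - 1192x^4 + 3357x^3 - 4968x^2 + 3024x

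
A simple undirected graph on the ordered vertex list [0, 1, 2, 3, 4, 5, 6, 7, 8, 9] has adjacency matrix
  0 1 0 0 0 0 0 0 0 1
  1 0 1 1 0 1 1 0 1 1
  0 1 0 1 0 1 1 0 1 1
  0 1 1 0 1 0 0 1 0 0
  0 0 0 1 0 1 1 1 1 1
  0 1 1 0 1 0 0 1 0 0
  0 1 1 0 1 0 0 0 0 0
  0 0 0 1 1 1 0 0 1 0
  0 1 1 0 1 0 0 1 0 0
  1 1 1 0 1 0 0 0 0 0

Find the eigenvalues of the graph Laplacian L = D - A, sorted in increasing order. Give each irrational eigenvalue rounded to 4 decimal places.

Each diagonal entry of L is the vertex degree and each off-diagonal entry is -1 where an edge is present, 0 otherwise; in the order [0, 1, 2, 3, 4, 5, 6, 7, 8, 9] the diagonal is [2, 7, 6, 4, 6, 4, 3, 4, 4, 4]. The multiplicity of 0 as a Laplacian eigenvalue equals the number of connected components. The single zero eigenvalue shows the graph is connected. By the matrix-tree theorem the graph has (1/10) * product of the nonzero eigenvalues = 58096 spanning trees.

[0, 1.5802, 2.7529, 4, 4, 4.0584, 4.8423, 6.3128, 7.5949, 8.8584]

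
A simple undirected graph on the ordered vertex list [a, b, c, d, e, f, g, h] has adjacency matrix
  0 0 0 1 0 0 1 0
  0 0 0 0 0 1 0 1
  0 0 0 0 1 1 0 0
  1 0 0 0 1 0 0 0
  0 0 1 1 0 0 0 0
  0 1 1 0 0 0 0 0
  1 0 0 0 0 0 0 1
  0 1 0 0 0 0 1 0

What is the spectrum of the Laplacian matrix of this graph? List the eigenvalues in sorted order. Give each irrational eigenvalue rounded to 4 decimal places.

Each diagonal entry of L is the vertex degree and each off-diagonal entry is -1 where an edge is present, 0 otherwise; in the order [a, b, c, d, e, f, g, h] the diagonal is [2, 2, 2, 2, 2, 2, 2, 2]. L is symmetric positive semidefinite, so every eigenvalue is real and nonnegative. The largest eigenvalue, 4, is at most the vertex count 8.

[0, 0.5858, 0.5858, 2, 2, 3.4142, 3.4142, 4]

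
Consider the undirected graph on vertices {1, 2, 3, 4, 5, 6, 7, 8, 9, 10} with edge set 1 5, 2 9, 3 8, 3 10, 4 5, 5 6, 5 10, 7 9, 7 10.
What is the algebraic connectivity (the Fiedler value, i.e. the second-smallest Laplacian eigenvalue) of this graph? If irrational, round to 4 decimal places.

With the vertex order [1, 2, 3, 4, 5, 6, 7, 8, 9, 10], the degrees are [1, 1, 2, 1, 4, 1, 2, 1, 2, 3], giving D = diag(1, 1, 2, 1, 4, 1, 2, 1, 2, 3) and L = D - A. The smallest Laplacian eigenvalue is always 0. The next one, lambda_2 = 0.2022, measures how hard the graph is to disconnect: larger values mean better connectivity. There is one zero in the spectrum, matching the 1 component. By the matrix-tree theorem the graph has (1/10) * product of the nonzero eigenvalues = 1 spanning tree.

0.2022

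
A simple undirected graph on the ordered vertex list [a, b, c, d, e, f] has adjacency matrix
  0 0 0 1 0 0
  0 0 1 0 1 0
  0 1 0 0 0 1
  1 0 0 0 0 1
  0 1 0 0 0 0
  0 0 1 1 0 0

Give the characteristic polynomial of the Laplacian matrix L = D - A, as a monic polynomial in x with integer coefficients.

x^6 - 10x^5 + 36x^4 - 56x^3 + 35x^2 - 6x

With the vertex order [a, b, c, d, e, f], the degrees are [1, 2, 2, 2, 1, 2], giving D = diag(1, 2, 2, 2, 1, 2) and L = D - A. Computing det(xI - L) by cofactor expansion (or equivalently via sum-over-permutations) gives x^6 - 10x^5 + 36x^4 - 56x^3 + 35x^2 - 6x. Since p(0) = det(-L) = 0, x divides p(x). By the matrix-tree theorem the graph has (1/6) * product of the nonzero eigenvalues = 1 spanning tree. The eigenvalues sum to 10, which equals trace(L) = 2|E|.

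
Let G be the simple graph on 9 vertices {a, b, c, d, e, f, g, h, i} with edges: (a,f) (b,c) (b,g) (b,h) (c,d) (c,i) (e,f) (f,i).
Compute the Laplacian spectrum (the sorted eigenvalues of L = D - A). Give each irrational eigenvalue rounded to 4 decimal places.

With the vertex order [a, b, c, d, e, f, g, h, i], the degrees are [1, 3, 3, 1, 1, 3, 1, 1, 2], giving D = diag(1, 3, 3, 1, 1, 3, 1, 1, 2) and L = D - A. L is symmetric positive semidefinite, so every eigenvalue is real and nonnegative. The single zero eigenvalue shows the graph is connected. There is one zero in the spectrum, matching the 1 component.

[0, 0.1830, 0.5723, 1, 1, 1.5095, 3, 4.0444, 4.6907]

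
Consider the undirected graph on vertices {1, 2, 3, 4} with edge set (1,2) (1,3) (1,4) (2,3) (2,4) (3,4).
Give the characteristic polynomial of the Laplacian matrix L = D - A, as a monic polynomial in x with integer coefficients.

x^4 - 12x^3 + 48x^2 - 64x

With the vertex order [1, 2, 3, 4], the degrees are [3, 3, 3, 3], giving D = diag(3, 3, 3, 3) and L = D - A. The eigenvalues of L are [0, 4, 4, 4]; the characteristic polynomial is the product of (x - lambda_i), which multiplies out to x^4 - 12x^3 + 48x^2 - 64x. The coefficient of x^3 equals -trace(L) = -12, matching the sum of degrees. By the matrix-tree theorem the graph has (1/4) * product of the nonzero eigenvalues = 16 spanning trees.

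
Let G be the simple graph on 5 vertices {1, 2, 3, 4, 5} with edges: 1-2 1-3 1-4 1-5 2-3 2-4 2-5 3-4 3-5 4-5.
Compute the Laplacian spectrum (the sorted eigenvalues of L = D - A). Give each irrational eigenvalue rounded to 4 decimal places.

[0, 5, 5, 5, 5]

Each diagonal entry of L is the vertex degree and each off-diagonal entry is -1 where an edge is present, 0 otherwise; in the order [1, 2, 3, 4, 5] the diagonal is [4, 4, 4, 4, 4]. The multiplicity of 0 as a Laplacian eigenvalue equals the number of connected components. There is one zero in the spectrum, matching the 1 component.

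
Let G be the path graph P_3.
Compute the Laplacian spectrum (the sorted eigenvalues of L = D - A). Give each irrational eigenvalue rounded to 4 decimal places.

[0, 1, 3]

The graph has 3 vertices and degree multiset [2, 1, 1]; D is the diagonal matrix of degrees and L = D - A. L is symmetric positive semidefinite, so every eigenvalue is real and nonnegative. There is one zero in the spectrum, matching the 1 component.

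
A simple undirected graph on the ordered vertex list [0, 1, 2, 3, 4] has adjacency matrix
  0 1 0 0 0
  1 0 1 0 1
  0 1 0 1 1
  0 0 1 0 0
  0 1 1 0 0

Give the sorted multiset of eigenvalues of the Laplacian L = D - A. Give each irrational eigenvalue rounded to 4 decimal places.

[0, 0.6972, 1.3820, 3.6180, 4.3028]

Each diagonal entry of L is the vertex degree and each off-diagonal entry is -1 where an edge is present, 0 otherwise; in the order [0, 1, 2, 3, 4] the diagonal is [1, 3, 3, 1, 2]. The multiplicity of 0 as a Laplacian eigenvalue equals the number of connected components. There is one zero in the spectrum, matching the 1 component. The largest eigenvalue, 4.3028, is at most the vertex count 5.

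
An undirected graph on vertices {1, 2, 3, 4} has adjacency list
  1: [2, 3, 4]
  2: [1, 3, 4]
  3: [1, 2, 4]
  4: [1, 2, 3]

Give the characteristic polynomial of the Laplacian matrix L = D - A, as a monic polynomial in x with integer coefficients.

Reading degrees in the order [1, 2, 3, 4] gives [3, 3, 3, 3]; set D = diag(3, 3, 3, 3) and form L = D - A. L has integer entries, so p(x) = det(xI - L) has integer coefficients. Expanding the determinant yields x^4 - 12x^3 + 48x^2 - 64x. The constant term is 0 because L is singular (the all-ones vector lies in its kernel). The eigenvalues sum to 12, which equals trace(L) = 2|E|. There is one zero in the spectrum, matching the 1 component.

x^4 - 12x^3 + 48x^2 - 64x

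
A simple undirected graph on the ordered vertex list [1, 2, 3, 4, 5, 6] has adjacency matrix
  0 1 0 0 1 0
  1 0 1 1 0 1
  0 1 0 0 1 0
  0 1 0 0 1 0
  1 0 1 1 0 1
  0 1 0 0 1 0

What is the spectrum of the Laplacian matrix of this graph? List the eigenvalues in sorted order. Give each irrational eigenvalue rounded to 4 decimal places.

Reading degrees in the order [1, 2, 3, 4, 5, 6] gives [2, 4, 2, 2, 4, 2]; set D = diag(2, 4, 2, 2, 4, 2) and form L = D - A. L is symmetric positive semidefinite, so every eigenvalue is real and nonnegative. The single zero eigenvalue shows the graph is connected. The largest eigenvalue, 6, is at most the vertex count 6. There is one zero in the spectrum, matching the 1 component.

[0, 2, 2, 2, 4, 6]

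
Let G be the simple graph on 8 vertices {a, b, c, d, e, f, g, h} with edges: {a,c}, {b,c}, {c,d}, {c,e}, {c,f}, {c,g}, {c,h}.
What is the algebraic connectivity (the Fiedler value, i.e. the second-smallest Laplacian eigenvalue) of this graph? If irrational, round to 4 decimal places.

With the vertex order [a, b, c, d, e, f, g, h], the degrees are [1, 1, 7, 1, 1, 1, 1, 1], giving D = diag(1, 1, 7, 1, 1, 1, 1, 1) and L = D - A. The sorted Laplacian eigenvalues are [0, 1, 1, 1, 1, 1, 1, 8]; the algebraic connectivity is the second entry, 1. There is one zero in the spectrum, matching the 1 component.

1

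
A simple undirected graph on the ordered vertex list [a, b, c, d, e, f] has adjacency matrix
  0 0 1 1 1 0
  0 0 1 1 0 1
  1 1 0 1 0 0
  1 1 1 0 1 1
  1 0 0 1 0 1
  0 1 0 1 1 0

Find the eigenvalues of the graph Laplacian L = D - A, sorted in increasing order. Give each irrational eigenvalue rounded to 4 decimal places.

With the vertex order [a, b, c, d, e, f], the degrees are [3, 3, 3, 5, 3, 3], giving D = diag(3, 3, 3, 5, 3, 3) and L = D - A. Since every row of L sums to 0, the all-ones vector is in the kernel and 0 is an eigenvalue. The single zero eigenvalue shows the graph is connected. By the matrix-tree theorem the graph has (1/6) * product of the nonzero eigenvalues = 121 spanning trees.

[0, 2.3820, 2.3820, 4.6180, 4.6180, 6]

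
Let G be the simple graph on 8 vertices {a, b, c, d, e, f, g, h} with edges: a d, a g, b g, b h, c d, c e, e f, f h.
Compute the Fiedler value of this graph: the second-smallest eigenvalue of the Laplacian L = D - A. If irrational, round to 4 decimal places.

Each diagonal entry of L is the vertex degree and each off-diagonal entry is -1 where an edge is present, 0 otherwise; in the order [a, b, c, d, e, f, g, h] the diagonal is [2, 2, 2, 2, 2, 2, 2, 2]. Computing the eigenvalues of L and sorting gives [0, 0.5858, 0.5858, 2, 2, 3.4142, 3.4142, 4]. The Fiedler value lambda_2 = 0.5858 is strictly positive, so the graph is connected. The eigenvalues sum to 16, which equals trace(L) = 2|E|. There is one zero in the spectrum, matching the 1 component.

0.5858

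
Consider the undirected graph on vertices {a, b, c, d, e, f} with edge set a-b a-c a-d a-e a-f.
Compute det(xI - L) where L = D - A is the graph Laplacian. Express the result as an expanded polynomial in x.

x^6 - 10x^5 + 30x^4 - 40x^3 + 25x^2 - 6x

Each diagonal entry of L is the vertex degree and each off-diagonal entry is -1 where an edge is present, 0 otherwise; in the order [a, b, c, d, e, f] the diagonal is [5, 1, 1, 1, 1, 1]. The eigenvalues of L are [0, 1, 1, 1, 1, 6]; the characteristic polynomial is the product of (x - lambda_i), which multiplies out to x^6 - 10x^5 + 30x^4 - 40x^3 + 25x^2 - 6x. The constant term is 0 because L is singular (the all-ones vector lies in its kernel). By the matrix-tree theorem the graph has (1/6) * product of the nonzero eigenvalues = 1 spanning tree.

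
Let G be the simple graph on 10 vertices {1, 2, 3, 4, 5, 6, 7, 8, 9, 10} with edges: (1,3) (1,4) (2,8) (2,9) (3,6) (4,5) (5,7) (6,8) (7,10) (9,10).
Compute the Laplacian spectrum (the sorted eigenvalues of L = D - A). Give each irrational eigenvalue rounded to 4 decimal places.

[0, 0.3820, 0.3820, 1.3820, 1.3820, 2.6180, 2.6180, 3.6180, 3.6180, 4]

With the vertex order [1, 2, 3, 4, 5, 6, 7, 8, 9, 10], the degrees are [2, 2, 2, 2, 2, 2, 2, 2, 2, 2], giving D = diag(2, 2, 2, 2, 2, 2, 2, 2, 2, 2) and L = D - A. The multiplicity of 0 as a Laplacian eigenvalue equals the number of connected components. The single zero eigenvalue shows the graph is connected.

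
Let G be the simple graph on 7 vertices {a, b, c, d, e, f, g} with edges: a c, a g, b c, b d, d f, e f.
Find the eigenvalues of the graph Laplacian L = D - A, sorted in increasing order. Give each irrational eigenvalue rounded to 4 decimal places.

With the vertex order [a, b, c, d, e, f, g], the degrees are [2, 2, 2, 2, 1, 2, 1], giving D = diag(2, 2, 2, 2, 1, 2, 1) and L = D - A. The multiplicity of 0 as a Laplacian eigenvalue equals the number of connected components. The single zero eigenvalue shows the graph is connected.

[0, 0.1981, 0.7530, 1.5550, 2.4450, 3.2470, 3.8019]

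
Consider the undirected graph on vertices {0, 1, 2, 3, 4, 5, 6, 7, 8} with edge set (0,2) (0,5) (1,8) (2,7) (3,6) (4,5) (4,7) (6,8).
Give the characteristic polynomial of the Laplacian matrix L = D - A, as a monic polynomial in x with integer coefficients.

Reading degrees in the order [0, 1, 2, 3, 4, 5, 6, 7, 8] gives [2, 1, 2, 1, 2, 2, 2, 2, 2]; set D = diag(2, 1, 2, 1, 2, 2, 2, 2, 2) and form L = D - A. L has integer entries, so p(x) = det(xI - L) has integer coefficients. Expanding the determinant yields x^9 - 16x^8 + 105x^7 - 364x^6 + 715x^5 - 790x^4 + 450x^3 - 100x^2. The constant term is 0 because L is singular (the all-ones vector lies in its kernel). There are 2 zeros in the spectrum, matching the 2 components.

x^9 - 16x^8 + 105x^7 - 364x^6 + 715x^5 - 790x^4 + 450x^3 - 100x^2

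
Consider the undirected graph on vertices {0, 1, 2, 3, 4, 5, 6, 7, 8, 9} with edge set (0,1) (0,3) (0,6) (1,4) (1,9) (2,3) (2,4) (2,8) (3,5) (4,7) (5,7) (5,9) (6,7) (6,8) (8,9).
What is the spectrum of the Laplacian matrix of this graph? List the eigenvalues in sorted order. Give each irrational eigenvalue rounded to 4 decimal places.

Reading degrees in the order [0, 1, 2, 3, 4, 5, 6, 7, 8, 9] gives [3, 3, 3, 3, 3, 3, 3, 3, 3, 3]; set D = diag(3, 3, 3, 3, 3, 3, 3, 3, 3, 3) and form L = D - A. Since every row of L sums to 0, the all-ones vector is in the kernel and 0 is an eigenvalue. There is one zero in the spectrum, matching the 1 component.

[0, 2, 2, 2, 2, 2, 5, 5, 5, 5]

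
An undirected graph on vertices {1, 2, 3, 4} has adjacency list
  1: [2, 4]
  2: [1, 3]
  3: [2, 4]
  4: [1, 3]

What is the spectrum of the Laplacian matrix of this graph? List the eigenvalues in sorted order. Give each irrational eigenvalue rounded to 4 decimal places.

Reading degrees in the order [1, 2, 3, 4] gives [2, 2, 2, 2]; set D = diag(2, 2, 2, 2) and form L = D - A. The multiplicity of 0 as a Laplacian eigenvalue equals the number of connected components. The single zero eigenvalue shows the graph is connected. By the matrix-tree theorem the graph has (1/4) * product of the nonzero eigenvalues = 4 spanning trees. The largest eigenvalue, 4, is at most the vertex count 4.

[0, 2, 2, 4]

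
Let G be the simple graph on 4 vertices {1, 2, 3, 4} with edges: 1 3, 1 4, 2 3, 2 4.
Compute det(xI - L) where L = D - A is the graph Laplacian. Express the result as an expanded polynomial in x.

x^4 - 8x^3 + 20x^2 - 16x

Reading degrees in the order [1, 2, 3, 4] gives [2, 2, 2, 2]; set D = diag(2, 2, 2, 2) and form L = D - A. L has integer entries, so p(x) = det(xI - L) has integer coefficients. Expanding the determinant yields x^4 - 8x^3 + 20x^2 - 16x. The coefficient of x^3 equals -trace(L) = -8, matching the sum of degrees.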